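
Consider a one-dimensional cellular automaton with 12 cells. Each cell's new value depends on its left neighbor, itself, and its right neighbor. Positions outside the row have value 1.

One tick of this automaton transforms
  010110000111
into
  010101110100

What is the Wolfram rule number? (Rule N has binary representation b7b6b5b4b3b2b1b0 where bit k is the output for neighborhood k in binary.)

position 10: 111 → 0  (bit 7 = 0)
position 4: 110 → 0  (bit 6 = 0)
position 0: 101 → 0  (bit 5 = 0)
position 5: 100 → 1  (bit 4 = 1)
position 3: 011 → 1  (bit 3 = 1)
position 1: 010 → 1  (bit 2 = 1)
position 8: 001 → 0  (bit 1 = 0)
position 6: 000 → 1  (bit 0 = 1)
bits b7..b0 = 00011101 = 29

29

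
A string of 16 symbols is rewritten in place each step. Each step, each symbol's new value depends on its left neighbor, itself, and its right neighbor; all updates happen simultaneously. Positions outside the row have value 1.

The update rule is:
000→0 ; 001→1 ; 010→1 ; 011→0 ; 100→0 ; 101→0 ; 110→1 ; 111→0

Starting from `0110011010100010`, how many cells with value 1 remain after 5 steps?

step 1: 0010101010100110
step 2: 0110101010101010
step 3: 0010101010101010
step 4: 0110101010101010  (repeats step 2; period 2)
step 5: 0010101010101010
count of 1: 7

7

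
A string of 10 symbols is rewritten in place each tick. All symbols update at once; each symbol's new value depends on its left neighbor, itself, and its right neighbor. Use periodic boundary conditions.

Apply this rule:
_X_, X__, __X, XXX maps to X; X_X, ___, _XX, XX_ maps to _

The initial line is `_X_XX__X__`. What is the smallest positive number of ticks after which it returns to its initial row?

XX___XXXX_
__X_X_XX__
_XX_X___X_
X___XX_XXX
_X_X____XX
_X_XX__X__

6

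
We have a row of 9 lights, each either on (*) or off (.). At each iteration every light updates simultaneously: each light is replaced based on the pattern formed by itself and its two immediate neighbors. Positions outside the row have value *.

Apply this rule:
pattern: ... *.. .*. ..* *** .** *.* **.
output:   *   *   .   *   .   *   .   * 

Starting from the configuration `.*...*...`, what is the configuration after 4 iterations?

**.*****.

..***.***
***.*.*..
..*....**
**.*****.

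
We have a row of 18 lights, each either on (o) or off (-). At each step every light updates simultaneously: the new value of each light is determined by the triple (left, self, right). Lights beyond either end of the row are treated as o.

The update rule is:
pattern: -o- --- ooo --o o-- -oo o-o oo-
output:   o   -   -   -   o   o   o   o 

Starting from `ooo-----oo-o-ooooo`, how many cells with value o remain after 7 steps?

step 1: --oo----oooooo----
step 2: o-ooo---o----oo---
step 3: ooo-oo--oo---ooo--
step 4: --ooooo-ooo--o-oo-
step 5: o-o---ooo-oo-ooooo
step 6: oooo--o-oooooo----
step 7: ---oo-ooo----oo---
count of o: 7

7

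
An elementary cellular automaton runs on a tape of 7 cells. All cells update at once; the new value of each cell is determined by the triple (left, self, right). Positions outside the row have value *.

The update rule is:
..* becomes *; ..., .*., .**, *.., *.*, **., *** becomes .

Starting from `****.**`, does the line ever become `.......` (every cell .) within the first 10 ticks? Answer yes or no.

yes

tick 1: .......
all cells are . at tick 1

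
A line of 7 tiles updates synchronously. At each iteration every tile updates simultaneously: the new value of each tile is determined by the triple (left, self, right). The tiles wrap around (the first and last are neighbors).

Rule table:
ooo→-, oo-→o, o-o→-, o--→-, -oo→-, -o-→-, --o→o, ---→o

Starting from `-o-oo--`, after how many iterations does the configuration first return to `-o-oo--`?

7

o---o-o
o-oo---
---o-oo
-oo---o
--o-oo-
oo---o-
-o-oo--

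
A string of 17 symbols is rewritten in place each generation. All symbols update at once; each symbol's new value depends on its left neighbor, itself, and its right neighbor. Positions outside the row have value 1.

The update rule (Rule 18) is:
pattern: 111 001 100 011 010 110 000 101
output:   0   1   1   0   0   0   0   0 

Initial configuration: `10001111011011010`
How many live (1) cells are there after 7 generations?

generation 1: 01010000000000000
generation 2: 00001000000000001
generation 3: 10010100000000010
generation 4: 01100010000000100
generation 5: 00010101000001011
generation 6: 10100000100010000
generation 7: 00010001010101001
count of 1: 6

6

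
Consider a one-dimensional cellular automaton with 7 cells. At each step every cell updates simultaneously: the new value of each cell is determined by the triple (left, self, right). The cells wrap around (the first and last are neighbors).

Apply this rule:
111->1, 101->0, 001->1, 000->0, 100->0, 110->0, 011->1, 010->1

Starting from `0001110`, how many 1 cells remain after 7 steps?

0011100
0111000
1110000
1100001
1000011
0000111
0001110
count of 1: 3

3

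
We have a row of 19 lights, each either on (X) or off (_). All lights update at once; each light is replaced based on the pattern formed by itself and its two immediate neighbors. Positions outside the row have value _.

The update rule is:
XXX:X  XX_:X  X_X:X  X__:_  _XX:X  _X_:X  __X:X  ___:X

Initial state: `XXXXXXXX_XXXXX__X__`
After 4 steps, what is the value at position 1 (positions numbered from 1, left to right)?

step 1: XXXXXXXXXXXXXX_XX_X
step 2: XXXXXXXXXXXXXXXXXXX
step 3: XXXXXXXXXXXXXXXXXXX  (fixed point — unchanged through step 4)
position 1 holds X

X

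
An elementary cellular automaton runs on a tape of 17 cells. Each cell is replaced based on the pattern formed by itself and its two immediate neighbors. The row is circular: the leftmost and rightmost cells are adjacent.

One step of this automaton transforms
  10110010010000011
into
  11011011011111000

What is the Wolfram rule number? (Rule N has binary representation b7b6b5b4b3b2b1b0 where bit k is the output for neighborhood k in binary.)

117

position 16: 111 → 0  (bit 7 = 0)
position 0: 110 → 1  (bit 6 = 1)
position 1: 101 → 1  (bit 5 = 1)
position 4: 100 → 1  (bit 4 = 1)
position 2: 011 → 0  (bit 3 = 0)
position 6: 010 → 1  (bit 2 = 1)
position 5: 001 → 0  (bit 1 = 0)
position 11: 000 → 1  (bit 0 = 1)
bits b7..b0 = 01110101 = 117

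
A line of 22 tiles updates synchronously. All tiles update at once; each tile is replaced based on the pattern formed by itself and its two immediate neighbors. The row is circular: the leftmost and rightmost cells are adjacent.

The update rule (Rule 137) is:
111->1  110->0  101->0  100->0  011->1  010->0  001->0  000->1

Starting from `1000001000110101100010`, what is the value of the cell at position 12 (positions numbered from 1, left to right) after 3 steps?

0011100010100001001000
1011001000001100000011
0010000011101001111011
position 12 holds 0

0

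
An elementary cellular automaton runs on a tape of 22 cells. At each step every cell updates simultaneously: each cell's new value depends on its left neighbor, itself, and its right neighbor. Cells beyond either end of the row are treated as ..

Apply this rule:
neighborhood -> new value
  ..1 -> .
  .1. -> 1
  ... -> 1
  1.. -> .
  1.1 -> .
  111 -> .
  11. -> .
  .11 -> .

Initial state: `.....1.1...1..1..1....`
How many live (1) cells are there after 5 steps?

13

step 1: 1111.1.1.1.1..1..1.111
step 2: .....1.1.1.1..1..1....
step 3: 1111.1.1.1.1..1..1.111  (repeats step 1; period 2)
step 5: 1111.1.1.1.1..1..1.111
count of 1: 13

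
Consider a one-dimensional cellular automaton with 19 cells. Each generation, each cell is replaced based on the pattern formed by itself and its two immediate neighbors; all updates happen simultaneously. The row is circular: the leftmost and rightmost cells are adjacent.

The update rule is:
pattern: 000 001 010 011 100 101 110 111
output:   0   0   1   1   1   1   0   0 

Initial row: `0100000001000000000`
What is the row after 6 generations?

0101010101010101000

generation 1: 0110000001100000000
generation 2: 0101000001010000000
generation 3: 0111100001111000000
generation 4: 0100010001000100000
generation 5: 0110011001100110000
generation 6: 0101010101010101000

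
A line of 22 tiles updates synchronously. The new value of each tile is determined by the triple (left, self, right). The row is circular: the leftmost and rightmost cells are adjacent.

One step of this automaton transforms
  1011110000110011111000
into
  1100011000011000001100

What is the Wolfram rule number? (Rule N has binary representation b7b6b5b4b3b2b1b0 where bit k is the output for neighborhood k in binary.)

position 3: 111 → 0  (bit 7 = 0)
position 5: 110 → 1  (bit 6 = 1)
position 1: 101 → 1  (bit 5 = 1)
position 6: 100 → 1  (bit 4 = 1)
position 2: 011 → 0  (bit 3 = 0)
position 0: 010 → 1  (bit 2 = 1)
position 9: 001 → 0  (bit 1 = 0)
position 7: 000 → 0  (bit 0 = 0)
bits b7..b0 = 01110100 = 116

116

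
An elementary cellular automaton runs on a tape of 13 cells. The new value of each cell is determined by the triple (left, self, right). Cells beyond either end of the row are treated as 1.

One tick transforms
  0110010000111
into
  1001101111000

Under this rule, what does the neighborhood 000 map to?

1

At position 7 the neighborhood is 000; the next row has 1 there.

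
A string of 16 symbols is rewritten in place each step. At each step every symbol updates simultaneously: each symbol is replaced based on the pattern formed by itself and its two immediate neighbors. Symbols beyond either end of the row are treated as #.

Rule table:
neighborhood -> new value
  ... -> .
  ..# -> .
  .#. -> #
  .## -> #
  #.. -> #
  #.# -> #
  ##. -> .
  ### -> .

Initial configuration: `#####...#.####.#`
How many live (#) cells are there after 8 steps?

.....#..###...##
#....##.#..#..#.
.#...#.###.##.##
###..###..##.##.
...#.#..#.#.##.#
#..####.#####.##
.#.#...##....##.
#####..#.#...#.#
count of #: 9

9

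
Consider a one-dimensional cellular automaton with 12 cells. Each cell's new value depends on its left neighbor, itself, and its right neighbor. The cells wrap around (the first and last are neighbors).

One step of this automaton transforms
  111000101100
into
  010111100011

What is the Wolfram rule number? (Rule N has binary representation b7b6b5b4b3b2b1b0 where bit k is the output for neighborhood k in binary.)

position 1: 111 → 1  (bit 7 = 1)
position 2: 110 → 0  (bit 6 = 0)
position 7: 101 → 0  (bit 5 = 0)
position 3: 100 → 1  (bit 4 = 1)
position 0: 011 → 0  (bit 3 = 0)
position 6: 010 → 1  (bit 2 = 1)
position 5: 001 → 1  (bit 1 = 1)
position 4: 000 → 1  (bit 0 = 1)
bits b7..b0 = 10010111 = 151

151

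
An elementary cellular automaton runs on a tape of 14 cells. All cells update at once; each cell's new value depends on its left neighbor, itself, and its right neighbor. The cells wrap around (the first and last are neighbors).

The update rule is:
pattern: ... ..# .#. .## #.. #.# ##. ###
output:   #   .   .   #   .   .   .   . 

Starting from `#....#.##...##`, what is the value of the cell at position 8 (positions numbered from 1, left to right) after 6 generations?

..##...#..#.#.
#.#..#........
.......######.
######.#......
#........####.
..######.#....
position 8 holds #

#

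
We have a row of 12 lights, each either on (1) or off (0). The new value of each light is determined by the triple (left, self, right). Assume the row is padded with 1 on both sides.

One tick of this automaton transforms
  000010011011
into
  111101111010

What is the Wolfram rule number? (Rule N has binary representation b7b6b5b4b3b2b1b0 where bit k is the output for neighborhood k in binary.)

91

position 11: 111 → 0  (bit 7 = 0)
position 8: 110 → 1  (bit 6 = 1)
position 9: 101 → 0  (bit 5 = 0)
position 0: 100 → 1  (bit 4 = 1)
position 7: 011 → 1  (bit 3 = 1)
position 4: 010 → 0  (bit 2 = 0)
position 3: 001 → 1  (bit 1 = 1)
position 1: 000 → 1  (bit 0 = 1)
bits b7..b0 = 01011011 = 91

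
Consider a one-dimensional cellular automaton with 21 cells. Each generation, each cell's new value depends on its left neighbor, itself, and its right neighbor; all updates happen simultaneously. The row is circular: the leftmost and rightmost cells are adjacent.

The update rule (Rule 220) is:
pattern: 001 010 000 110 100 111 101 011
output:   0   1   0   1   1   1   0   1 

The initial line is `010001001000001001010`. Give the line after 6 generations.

011101101111101101011

011001101100001101011
011101101110001101011
011101101111001101011
011101101111101101011
011101101111101101011  (fixed point — unchanged through generation 6)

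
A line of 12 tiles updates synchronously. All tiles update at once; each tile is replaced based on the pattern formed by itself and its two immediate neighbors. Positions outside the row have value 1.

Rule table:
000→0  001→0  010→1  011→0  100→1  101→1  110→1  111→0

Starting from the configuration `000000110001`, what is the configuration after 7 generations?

101101100000

100000011000
110000001100
011000000110
101100000011
110110000000
011011000000
101101100000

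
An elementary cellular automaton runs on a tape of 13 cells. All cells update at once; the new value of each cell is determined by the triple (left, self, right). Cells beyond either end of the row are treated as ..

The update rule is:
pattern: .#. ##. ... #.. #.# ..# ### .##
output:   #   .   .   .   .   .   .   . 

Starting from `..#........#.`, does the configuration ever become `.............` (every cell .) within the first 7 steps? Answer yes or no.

no

step 1: ..#........#.  (fixed point — unchanged through step 7)
step 7 is ..#........#., still not uniform .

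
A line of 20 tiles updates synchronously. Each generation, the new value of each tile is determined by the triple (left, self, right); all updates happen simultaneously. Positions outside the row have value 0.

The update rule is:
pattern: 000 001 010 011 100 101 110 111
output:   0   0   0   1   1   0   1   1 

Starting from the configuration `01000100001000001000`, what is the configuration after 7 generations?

generation 1: 00100010000100000100
generation 2: 00010001000010000010
generation 3: 00001000100001000001
generation 4: 00000100010000100000
generation 5: 00000010001000010000
generation 6: 00000001000100001000
generation 7: 00000000100010000100

00000000100010000100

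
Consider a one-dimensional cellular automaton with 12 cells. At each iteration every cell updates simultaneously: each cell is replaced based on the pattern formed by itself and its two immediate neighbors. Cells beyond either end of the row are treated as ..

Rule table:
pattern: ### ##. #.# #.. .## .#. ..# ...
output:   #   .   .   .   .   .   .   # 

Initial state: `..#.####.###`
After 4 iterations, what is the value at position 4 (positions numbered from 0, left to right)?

.

#....##...#.
..##....#...
#....##...##
..##....#...
position 4 holds .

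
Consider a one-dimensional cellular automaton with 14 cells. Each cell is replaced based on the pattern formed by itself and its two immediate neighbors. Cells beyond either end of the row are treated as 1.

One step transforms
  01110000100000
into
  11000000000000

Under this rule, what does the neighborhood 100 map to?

0

At position 4 the neighborhood is 100; the next row has 0 there.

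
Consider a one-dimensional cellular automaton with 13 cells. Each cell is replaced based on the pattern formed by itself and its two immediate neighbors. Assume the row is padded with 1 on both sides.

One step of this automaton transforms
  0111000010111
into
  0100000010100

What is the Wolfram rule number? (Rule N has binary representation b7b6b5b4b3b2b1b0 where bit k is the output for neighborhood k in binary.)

12

position 2: 111 → 0  (bit 7 = 0)
position 3: 110 → 0  (bit 6 = 0)
position 0: 101 → 0  (bit 5 = 0)
position 4: 100 → 0  (bit 4 = 0)
position 1: 011 → 1  (bit 3 = 1)
position 8: 010 → 1  (bit 2 = 1)
position 7: 001 → 0  (bit 1 = 0)
position 5: 000 → 0  (bit 0 = 0)
bits b7..b0 = 00001100 = 12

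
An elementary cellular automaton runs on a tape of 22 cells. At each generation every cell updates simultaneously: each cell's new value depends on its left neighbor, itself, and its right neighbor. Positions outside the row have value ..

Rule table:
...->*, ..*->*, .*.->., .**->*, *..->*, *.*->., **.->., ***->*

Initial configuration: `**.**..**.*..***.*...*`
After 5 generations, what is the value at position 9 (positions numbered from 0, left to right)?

*..*.***...****...***.
.**..**.******.*****.*
**.***..*****..****...
*..**.******.*****.***
.***..*****..****..**.
position 9 holds *

*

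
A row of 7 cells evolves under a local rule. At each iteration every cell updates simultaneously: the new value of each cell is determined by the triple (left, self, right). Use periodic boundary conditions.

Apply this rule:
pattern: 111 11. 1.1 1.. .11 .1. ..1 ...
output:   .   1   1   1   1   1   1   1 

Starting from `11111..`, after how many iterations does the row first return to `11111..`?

iteration 1: 1...111
iteration 2: 11111..

2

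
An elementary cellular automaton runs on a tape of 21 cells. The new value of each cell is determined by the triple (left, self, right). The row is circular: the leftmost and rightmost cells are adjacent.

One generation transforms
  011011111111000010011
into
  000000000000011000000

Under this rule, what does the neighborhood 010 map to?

0

At position 16 the neighborhood is 010; the next row has 0 there.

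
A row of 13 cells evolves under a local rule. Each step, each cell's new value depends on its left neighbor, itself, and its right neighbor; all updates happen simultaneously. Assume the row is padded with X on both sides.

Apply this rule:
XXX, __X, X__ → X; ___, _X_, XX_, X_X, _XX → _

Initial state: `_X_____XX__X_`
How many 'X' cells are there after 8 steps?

4

__X___X__XX__
XX_X_X_XX__XX
X________XX_X
_X______X____
__X____X_X__X
XX_X__X___XX_
X___XX_X_X___
_X_X______X_X
count of X: 4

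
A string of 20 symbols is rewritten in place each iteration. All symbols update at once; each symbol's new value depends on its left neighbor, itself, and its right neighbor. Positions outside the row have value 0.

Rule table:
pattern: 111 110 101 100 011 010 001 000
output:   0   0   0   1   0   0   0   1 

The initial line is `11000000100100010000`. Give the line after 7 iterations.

00111110010011001111
10000001001000100000
01111100100110011111
00000010010001000000
11111001001100111111
00000100100010000000
11110010011001111111

11110010011001111111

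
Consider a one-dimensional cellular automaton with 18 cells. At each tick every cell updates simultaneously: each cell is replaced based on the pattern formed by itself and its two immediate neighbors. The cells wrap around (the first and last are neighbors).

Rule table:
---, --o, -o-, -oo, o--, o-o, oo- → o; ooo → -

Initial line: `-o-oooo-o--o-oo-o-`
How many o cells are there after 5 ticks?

16

oooo--oooooooooooo
---oooo-----------
oooo--oooooooooooo  (repeats tick 1; period 2)
tick 5: oooo--oooooooooooo
count of o: 16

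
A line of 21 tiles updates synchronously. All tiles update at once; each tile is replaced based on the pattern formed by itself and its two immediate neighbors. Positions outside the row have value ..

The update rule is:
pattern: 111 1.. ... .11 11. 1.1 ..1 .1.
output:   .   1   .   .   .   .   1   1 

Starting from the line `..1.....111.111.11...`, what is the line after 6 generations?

generation 1: .111...1..........1..
generation 2: 1...1.111........111.
generation 3: 11.11....1......1...1
generation 4: .....1..111....111.11
generation 5: ....1111...1..1......
generation 6: ...1....1.111111.....

...1....1.111111.....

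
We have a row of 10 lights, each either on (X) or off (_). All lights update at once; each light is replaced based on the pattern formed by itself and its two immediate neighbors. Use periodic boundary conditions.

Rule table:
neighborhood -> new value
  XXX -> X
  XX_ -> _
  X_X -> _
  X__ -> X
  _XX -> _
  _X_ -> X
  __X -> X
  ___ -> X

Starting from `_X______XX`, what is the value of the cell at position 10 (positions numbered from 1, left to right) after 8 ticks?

_XXXXXXX__
X_XXXXX_XX
___XXX___X
XXX_X_XXXX
XX__X__XXX
X_XXXXX_XX  (repeats tick 2; period 4)
tick 8: XXX_X_XXXX
position 10 holds X

X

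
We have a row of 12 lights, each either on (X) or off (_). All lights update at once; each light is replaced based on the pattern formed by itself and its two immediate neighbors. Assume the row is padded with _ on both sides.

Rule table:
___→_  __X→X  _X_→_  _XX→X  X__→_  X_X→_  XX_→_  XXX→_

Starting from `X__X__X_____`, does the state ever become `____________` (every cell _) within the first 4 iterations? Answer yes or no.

__X__X______
_X__X_______
X__X________
__X_________
iteration 4 is __X_________, still not uniform _

no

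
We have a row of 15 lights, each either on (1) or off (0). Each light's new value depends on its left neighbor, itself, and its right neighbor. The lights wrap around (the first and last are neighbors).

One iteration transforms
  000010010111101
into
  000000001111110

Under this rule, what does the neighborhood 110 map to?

1

At position 12 the neighborhood is 110; the next row has 1 there.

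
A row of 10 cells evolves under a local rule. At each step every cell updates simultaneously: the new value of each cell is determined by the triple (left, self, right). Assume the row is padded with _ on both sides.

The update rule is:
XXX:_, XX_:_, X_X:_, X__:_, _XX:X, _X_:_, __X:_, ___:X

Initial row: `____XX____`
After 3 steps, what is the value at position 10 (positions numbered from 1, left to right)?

XXX_X__XXX
X______X__
__XXXX___X
position 10 holds X

X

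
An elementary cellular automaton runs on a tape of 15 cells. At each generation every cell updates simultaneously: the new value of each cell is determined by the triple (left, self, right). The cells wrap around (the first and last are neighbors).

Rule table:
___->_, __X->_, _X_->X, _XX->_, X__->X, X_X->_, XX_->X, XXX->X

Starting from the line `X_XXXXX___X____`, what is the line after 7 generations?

_XX__XX__XXXXX_

X__XXXXX__XX___
XX__XXXXX__XX__
_XX__XXXXX__XX_
__XX__XXXXX__XX
X__XX__XXXXX__X
XX__XX__XXXXX__
_XX__XX__XXXXX_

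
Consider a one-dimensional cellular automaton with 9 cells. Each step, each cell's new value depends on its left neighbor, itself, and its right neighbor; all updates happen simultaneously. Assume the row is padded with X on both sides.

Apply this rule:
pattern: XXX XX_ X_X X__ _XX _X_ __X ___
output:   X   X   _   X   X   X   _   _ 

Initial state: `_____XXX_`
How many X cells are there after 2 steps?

5

X____XXX_
XX___XXX_
count of X: 5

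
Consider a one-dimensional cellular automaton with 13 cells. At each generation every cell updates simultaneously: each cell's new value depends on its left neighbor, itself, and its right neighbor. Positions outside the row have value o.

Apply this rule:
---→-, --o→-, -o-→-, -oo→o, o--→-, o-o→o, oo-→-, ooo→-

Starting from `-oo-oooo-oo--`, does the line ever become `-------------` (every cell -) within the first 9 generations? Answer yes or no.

oo-oo---oo---
--oo----o----
--o----------
-------------
all cells are - at generation 4

yes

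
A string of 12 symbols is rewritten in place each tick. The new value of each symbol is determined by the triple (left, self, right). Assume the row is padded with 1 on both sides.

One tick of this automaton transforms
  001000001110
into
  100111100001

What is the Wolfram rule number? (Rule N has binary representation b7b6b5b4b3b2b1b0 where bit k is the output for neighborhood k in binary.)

49

position 9: 111 → 0  (bit 7 = 0)
position 10: 110 → 0  (bit 6 = 0)
position 11: 101 → 1  (bit 5 = 1)
position 0: 100 → 1  (bit 4 = 1)
position 8: 011 → 0  (bit 3 = 0)
position 2: 010 → 0  (bit 2 = 0)
position 1: 001 → 0  (bit 1 = 0)
position 4: 000 → 1  (bit 0 = 1)
bits b7..b0 = 00110001 = 49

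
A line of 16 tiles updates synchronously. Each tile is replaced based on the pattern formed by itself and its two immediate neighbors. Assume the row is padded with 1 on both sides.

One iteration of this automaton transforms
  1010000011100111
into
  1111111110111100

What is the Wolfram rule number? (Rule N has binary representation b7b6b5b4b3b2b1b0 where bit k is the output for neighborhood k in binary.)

127

position 9: 111 → 0  (bit 7 = 0)
position 0: 110 → 1  (bit 6 = 1)
position 1: 101 → 1  (bit 5 = 1)
position 3: 100 → 1  (bit 4 = 1)
position 8: 011 → 1  (bit 3 = 1)
position 2: 010 → 1  (bit 2 = 1)
position 7: 001 → 1  (bit 1 = 1)
position 4: 000 → 1  (bit 0 = 1)
bits b7..b0 = 01111111 = 127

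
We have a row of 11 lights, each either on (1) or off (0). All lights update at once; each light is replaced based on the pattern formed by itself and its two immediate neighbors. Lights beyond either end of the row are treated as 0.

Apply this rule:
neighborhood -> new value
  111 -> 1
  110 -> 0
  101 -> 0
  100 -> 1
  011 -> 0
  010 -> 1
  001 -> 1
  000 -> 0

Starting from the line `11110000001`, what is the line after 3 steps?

01101000011
10001100100
11010011110

11010011110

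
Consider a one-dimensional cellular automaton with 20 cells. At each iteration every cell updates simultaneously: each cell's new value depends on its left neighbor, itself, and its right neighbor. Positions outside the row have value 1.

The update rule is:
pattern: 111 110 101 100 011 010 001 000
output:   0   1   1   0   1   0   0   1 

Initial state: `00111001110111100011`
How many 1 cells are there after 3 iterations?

10

00101001011100101010
00010000110100010101
01000110111001001011
count of 1: 10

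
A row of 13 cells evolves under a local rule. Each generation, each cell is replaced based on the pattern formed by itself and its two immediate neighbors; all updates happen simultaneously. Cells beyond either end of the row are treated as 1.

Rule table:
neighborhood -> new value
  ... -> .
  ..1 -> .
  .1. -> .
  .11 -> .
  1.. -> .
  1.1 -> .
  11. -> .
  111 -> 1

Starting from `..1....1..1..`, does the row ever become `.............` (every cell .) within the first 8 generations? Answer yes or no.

yes

.............
all cells are . at generation 1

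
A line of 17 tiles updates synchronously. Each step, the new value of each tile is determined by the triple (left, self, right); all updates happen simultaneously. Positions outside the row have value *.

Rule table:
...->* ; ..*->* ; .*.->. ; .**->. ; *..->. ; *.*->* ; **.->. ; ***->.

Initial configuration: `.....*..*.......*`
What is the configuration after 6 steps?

.****..*..******.
*.....*..*......*
..****..*..*****.
.*.....*..*.....*
*..****..*..****.
..*.....*..*....*

..*.....*..*....*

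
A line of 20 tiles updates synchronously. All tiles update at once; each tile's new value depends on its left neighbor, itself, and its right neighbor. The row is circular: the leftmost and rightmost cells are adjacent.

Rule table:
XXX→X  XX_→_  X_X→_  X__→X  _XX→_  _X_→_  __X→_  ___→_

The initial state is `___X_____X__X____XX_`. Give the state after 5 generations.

___X____X_____X__X__

____X_____X__X_____X
X____X_____X__X_____
_X____X_____X__X____
__X____X_____X__X___
___X____X_____X__X__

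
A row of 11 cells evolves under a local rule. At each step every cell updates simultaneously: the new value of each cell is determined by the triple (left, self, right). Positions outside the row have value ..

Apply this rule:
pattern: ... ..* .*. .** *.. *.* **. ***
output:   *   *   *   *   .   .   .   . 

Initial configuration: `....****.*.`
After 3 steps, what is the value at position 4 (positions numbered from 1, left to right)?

*****....*.
*.....****.
*.*****....
position 4 holds *

*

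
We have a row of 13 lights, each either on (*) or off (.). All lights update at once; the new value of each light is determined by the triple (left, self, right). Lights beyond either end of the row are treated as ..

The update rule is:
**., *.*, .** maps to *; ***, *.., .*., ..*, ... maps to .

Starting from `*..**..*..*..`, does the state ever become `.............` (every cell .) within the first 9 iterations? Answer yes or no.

no

...**........
...**........  (fixed point — unchanged through iteration 9)
iteration 9 is ...**........, still not uniform .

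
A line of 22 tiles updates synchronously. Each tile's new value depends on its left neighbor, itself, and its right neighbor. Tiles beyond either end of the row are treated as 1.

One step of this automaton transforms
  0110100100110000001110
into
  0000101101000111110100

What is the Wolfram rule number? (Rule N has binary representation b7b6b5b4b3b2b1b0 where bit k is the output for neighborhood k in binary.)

position 19: 111 → 1  (bit 7 = 1)
position 2: 110 → 0  (bit 6 = 0)
position 0: 101 → 0  (bit 5 = 0)
position 5: 100 → 0  (bit 4 = 0)
position 1: 011 → 0  (bit 3 = 0)
position 4: 010 → 1  (bit 2 = 1)
position 6: 001 → 1  (bit 1 = 1)
position 13: 000 → 1  (bit 0 = 1)
bits b7..b0 = 10000111 = 135

135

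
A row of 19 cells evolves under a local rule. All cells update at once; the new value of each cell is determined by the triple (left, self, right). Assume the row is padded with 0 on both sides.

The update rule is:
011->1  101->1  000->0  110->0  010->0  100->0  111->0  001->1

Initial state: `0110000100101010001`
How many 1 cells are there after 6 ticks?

5

tick 1: 1100001001010100010
tick 2: 1000010010101000100
tick 3: 0000100101010001000
tick 4: 0001001010100010000
tick 5: 0010010101000100000
tick 6: 0100101010001000000
count of 1: 5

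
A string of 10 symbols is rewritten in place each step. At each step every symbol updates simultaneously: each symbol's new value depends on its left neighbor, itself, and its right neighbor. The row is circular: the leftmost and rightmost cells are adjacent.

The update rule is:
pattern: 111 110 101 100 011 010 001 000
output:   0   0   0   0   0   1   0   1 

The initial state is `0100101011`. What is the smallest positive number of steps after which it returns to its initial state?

step 1: 0100101000
step 2: 0100101011

2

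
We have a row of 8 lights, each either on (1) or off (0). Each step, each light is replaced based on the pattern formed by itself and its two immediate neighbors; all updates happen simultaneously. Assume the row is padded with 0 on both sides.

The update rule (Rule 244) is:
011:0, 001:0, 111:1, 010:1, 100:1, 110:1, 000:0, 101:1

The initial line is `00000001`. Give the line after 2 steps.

00000001

00000001  (fixed point — unchanged through step 2)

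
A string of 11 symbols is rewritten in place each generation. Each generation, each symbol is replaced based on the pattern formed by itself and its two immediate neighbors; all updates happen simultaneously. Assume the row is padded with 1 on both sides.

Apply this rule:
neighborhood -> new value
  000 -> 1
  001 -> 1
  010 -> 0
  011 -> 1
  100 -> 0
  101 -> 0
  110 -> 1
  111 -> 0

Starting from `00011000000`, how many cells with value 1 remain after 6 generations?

01111011111
01001010000
00010000111
01100111100
01101100101
01101101001
count of 1: 6

6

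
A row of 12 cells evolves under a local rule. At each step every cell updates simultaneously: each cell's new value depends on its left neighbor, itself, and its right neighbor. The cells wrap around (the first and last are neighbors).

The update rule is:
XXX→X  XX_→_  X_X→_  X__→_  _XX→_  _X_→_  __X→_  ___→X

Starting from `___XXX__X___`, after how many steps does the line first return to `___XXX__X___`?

XX__X_____XX
X_____XXX__X
__XXX__X____
X__X_____XXX
_____XXX__XX
_XXX__X_____
__X_____XXXX
____XXX__XX_
XXX__X______
_X_____XXXX_
___XXX__XX__
XX__X______X
X_____XXXX__
__XXX__XX___
X__X______XX
_____XXXX__X
_XXX__XX____
__X______XXX
____XXXX__X_
XXX__XX_____
_X______XXX_
___XXXX__X__
XX__XX_____X
X______XXX__
__XXXX__X___
X__XX_____XX
______XXX__X
_XXXX__X____
__XX_____XXX
_____XXX__X_
XXXX__X_____
_XX_____XXX_
____XXX__X__
XXX__X_____X
XX_____XXX__
___XXX__X___

36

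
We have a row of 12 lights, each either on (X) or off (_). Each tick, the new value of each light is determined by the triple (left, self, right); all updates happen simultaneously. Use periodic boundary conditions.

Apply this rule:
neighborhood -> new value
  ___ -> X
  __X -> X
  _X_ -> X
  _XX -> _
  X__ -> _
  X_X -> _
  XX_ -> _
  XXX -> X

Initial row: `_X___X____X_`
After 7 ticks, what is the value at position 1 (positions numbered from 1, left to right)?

XX_XXX_XXXX_
____X___XX__
XXXXX_XX___X
XXXX_____XX_
_XX__XXXX___
X___X_XX__XX
__XXX____X_X
position 1 holds _

_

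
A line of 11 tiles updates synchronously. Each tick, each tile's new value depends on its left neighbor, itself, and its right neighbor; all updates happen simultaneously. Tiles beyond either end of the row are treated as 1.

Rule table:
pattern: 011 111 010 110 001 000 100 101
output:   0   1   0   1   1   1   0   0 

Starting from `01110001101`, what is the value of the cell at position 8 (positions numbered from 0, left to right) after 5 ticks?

00110110100
01010010001
00000100110
01111001010
00111010000
position 8 holds 0

0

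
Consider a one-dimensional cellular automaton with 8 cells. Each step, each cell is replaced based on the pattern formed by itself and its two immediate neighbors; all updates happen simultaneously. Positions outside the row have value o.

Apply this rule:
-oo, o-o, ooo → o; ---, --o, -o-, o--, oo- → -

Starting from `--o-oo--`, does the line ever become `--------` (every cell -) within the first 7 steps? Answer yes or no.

step 1: ---oo---
step 2: ---o----
step 3: --------
all cells are - at step 3

yes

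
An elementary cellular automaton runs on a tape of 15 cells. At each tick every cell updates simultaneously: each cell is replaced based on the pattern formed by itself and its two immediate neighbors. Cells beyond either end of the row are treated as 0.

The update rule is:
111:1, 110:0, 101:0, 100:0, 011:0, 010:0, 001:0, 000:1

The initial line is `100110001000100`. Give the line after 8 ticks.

001111111000100

000000100010001
111110001000100
011100100010001
001000001000100
100011100010001
001001001000100
100000000010001
001111111000100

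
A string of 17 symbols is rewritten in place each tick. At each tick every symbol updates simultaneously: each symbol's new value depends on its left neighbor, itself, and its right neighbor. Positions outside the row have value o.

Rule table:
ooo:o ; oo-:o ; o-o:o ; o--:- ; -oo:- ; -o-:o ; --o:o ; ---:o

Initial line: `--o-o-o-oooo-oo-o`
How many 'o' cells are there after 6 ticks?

-ooooooo-oooo-oo-
o-ooooooo-oooo-oo
oo-ooooooo-oooo-o
ooo-ooooooo-oooo-
oooo-ooooooo-oooo
ooooo-ooooooo-ooo
count of o: 15

15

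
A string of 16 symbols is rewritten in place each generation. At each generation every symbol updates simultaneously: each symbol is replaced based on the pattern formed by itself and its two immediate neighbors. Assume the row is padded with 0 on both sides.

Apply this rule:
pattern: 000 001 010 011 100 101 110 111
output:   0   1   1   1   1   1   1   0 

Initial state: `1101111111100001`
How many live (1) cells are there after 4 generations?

1111000000110011
1001100001111111
1111110011000001
1000011111100011
count of 1: 9

9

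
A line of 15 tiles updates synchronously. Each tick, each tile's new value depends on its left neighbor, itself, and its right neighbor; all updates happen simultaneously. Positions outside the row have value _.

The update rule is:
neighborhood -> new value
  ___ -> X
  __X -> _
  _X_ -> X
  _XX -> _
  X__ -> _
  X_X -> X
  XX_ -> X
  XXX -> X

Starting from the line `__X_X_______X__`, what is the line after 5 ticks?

tick 1: X_XXX_XXXXX_X_X
tick 2: XX_XXX_XXXXXXXX
tick 3: _XX_XXX_XXXXXXX
tick 4: __XX_XXX_XXXXXX
tick 5: X__XX_XXX_XXXXX

X__XX_XXX_XXXXX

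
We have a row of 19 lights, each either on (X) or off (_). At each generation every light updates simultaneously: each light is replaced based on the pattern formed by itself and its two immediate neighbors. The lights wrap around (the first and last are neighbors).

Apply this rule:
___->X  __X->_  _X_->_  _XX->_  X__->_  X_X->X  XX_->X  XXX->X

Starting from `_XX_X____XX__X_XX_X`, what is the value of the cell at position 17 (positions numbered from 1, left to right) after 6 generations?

generation 1: X_XX__XX__X___X_XX_
generation 2: _X_X___X____X__X_XX
generation 3: X_X__X___XX_____X_X
generation 4: XX_____X__X_XXX__X_
generation 5: _X_XXX_____X_XX___X
generation 6: X_X_XX_XXX__X_X_X__
position 17 holds X

X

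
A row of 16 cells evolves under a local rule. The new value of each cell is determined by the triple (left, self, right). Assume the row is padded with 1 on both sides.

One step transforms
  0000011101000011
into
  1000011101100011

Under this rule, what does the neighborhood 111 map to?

At position 6 the neighborhood is 111; the next row has 1 there.

1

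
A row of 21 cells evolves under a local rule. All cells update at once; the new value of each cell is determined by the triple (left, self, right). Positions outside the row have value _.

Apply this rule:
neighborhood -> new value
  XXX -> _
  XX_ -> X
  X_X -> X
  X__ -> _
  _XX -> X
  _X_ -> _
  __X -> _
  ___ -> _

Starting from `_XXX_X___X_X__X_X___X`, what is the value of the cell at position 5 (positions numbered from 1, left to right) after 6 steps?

step 1: _X_XX_____X____X_____
step 2: __XXX________________
step 3: __X_X________________
step 4: ___X_________________
step 5: _____________________
step 6: _____________________
position 5 holds _

_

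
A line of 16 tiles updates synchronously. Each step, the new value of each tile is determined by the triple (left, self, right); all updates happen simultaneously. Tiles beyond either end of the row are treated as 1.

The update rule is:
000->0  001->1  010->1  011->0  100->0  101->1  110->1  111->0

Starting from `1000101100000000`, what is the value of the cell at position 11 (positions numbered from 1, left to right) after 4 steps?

step 1: 1001110100000001
step 2: 1010011100000010
step 3: 1110100100000111
step 4: 0011101100001000
position 11 holds 0

0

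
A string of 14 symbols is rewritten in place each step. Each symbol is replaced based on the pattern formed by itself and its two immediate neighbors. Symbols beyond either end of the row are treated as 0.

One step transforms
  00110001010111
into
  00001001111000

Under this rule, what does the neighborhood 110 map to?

0

At position 3 the neighborhood is 110; the next row has 0 there.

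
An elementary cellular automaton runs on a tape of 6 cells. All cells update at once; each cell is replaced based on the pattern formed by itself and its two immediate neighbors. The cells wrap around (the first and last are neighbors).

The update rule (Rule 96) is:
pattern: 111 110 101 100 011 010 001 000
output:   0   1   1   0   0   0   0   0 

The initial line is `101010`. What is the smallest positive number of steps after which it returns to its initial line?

010101
101010

2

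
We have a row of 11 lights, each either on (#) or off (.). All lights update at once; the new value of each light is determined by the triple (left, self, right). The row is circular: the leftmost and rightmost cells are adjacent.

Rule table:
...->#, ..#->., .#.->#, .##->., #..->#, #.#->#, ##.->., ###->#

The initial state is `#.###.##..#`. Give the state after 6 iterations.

.###.##.###

iteration 1: .#.#.#..#..
iteration 2: .######.###
iteration 3: #.####.#.#.
iteration 4: ##.##.#####
iteration 5: #.#..#.####
iteration 6: .###.##.###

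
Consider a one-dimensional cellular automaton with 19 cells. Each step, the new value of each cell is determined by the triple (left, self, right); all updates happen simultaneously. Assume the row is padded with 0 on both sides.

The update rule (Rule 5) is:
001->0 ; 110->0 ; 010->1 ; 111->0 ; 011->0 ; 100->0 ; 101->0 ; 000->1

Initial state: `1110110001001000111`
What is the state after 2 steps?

0000000101001010000
1111110101001010111

1111110101001010111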